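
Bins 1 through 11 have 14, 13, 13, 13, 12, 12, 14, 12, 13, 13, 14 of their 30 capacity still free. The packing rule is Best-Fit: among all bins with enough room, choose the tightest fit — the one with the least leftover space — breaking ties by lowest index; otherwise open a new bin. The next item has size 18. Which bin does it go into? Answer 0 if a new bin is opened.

0

No bin has ≥ 18 free, so a new bin is opened.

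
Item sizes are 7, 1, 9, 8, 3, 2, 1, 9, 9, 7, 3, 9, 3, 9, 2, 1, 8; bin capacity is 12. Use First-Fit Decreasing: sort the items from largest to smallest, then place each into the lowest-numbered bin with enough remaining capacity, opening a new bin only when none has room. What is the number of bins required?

Sorted descending: 9, 9, 9, 9, 9, 8, 8, 7, 7, 3, 3, 3, 2, 2, 1, 1, 1.
Put 9 in bin 1; 3 remain.
Put 9 in bin 2; 3 remain.
Put 9 in bin 3; 3 remain.
Put 9 in bin 4; 3 remain.
Put 9 in bin 5; 3 remain.
Put 8 in bin 6; 4 remain.
Put 8 in bin 7; 4 remain.
Put 7 in bin 8; 5 remain.
Put 7 in bin 9; 5 remain.
Put 3 in bin 1; 0 remain.
Put 3 in bin 2; 0 remain.
Put 3 in bin 3; 0 remain.
Put 2 in bin 4; 1 remain.
Put 2 in bin 5; 1 remain.
Put 1 in bin 4; 0 remain.
Put 1 in bin 5; 0 remain.
Put 1 in bin 6; 3 remain.
Final bins: [9,3] [9,3] [9,3] [9,2,1] [9,2,1] [8,1] [8] [7] [7].

9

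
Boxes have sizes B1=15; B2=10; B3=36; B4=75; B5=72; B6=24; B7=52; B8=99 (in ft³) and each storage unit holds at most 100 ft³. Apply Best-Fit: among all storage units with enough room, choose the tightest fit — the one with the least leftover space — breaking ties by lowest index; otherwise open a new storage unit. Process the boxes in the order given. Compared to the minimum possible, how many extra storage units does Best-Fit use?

1

Best-Fit: [15,10,36] [75,24] [72] [52] [99] → 5 storage units.
Total size 383 ft³; any packing needs at least ⌈383/100⌉ = 4 storage units.
An optimal packing achieves that bound: [99] [75,24] [72,15,10] [52,36] → 4 storage units.
Excess: 5 − 4 = 1.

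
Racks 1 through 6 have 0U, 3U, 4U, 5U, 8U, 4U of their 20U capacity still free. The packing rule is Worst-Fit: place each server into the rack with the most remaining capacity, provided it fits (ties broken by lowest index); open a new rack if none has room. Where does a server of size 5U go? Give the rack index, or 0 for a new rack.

Racks with room: rack 4 (5U), rack 5 (8U).
Most room is rack 5 with 8U free.

5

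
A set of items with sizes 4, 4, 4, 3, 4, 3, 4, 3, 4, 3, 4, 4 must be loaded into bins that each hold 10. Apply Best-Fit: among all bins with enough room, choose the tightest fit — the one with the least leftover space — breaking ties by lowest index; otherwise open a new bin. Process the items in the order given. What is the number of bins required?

5

Put 4 in bin 1; 6 remain.
Put 4 in bin 1; 2 remain.
Put 4 in bin 2; 6 remain.
Put 3 in bin 2; 3 remain.
Put 4 in bin 3; 6 remain.
Put 3 in bin 2; 0 remain.
Put 4 in bin 3; 2 remain.
Put 3 in bin 4; 7 remain.
Put 4 in bin 4; 3 remain.
Put 3 in bin 4; 0 remain.
Put 4 in bin 5; 6 remain.
Put 4 in bin 5; 2 remain.
Final bins: [4,4] [4,3,3] [4,4] [3,4,3] [4,4].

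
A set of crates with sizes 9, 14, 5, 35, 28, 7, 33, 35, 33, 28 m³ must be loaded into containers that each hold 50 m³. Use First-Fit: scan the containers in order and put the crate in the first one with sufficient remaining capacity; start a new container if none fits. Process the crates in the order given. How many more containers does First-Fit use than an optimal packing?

First-Fit: [9,14,5,7] [35] [28] [33] [35] [33] [28] → 7 containers.
6 crates exceed 25 m³ (half the capacity), and no two of those can share a container, so at least 6 containers are needed.
An optimal packing achieves that bound: [35,14] [35,9,5] [33,7] [33] [28] [28] → 6 containers.
Excess: 7 − 6 = 1.

1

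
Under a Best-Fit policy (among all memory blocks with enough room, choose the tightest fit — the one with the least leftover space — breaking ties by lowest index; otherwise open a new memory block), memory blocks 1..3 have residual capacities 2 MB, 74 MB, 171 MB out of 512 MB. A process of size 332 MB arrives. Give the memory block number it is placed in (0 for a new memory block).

0

No memory block has ≥ 332 MB free, so a new memory block is opened.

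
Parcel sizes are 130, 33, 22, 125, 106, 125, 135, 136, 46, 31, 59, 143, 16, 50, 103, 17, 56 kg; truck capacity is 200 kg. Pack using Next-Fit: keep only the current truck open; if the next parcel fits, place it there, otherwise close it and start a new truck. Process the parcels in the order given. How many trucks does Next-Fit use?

Put 130 kg in truck 1; 70 kg remain.
Put 33 kg in truck 1; 37 kg remain.
Put 22 kg in truck 1; 15 kg remain.
Put 125 kg in truck 2; 75 kg remain.
Put 106 kg in truck 3; 94 kg remain.
Put 125 kg in truck 4; 75 kg remain.
Put 135 kg in truck 5; 65 kg remain.
Put 136 kg in truck 6; 64 kg remain.
Put 46 kg in truck 6; 18 kg remain.
Put 31 kg in truck 7; 169 kg remain.
Put 59 kg in truck 7; 110 kg remain.
Put 143 kg in truck 8; 57 kg remain.
Put 16 kg in truck 8; 41 kg remain.
Put 50 kg in truck 9; 150 kg remain.
Put 103 kg in truck 9; 47 kg remain.
Put 17 kg in truck 9; 30 kg remain.
Put 56 kg in truck 10; 144 kg remain.
Final trucks: [130,33,22] [125] [106] [125] [135] [136,46] [31,59] [143,16] [50,103,17] [56].

10 trucks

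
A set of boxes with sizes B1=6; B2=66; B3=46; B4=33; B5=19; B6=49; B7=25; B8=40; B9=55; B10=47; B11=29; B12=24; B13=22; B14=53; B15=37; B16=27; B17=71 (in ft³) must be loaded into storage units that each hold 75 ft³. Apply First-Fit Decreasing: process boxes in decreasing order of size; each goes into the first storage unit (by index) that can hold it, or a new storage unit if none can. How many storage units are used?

Sorted descending: 71, 66, 55, 53, 49, 47, 46, 40, 37, 33, 29, 27, 25, 24, 22, 19, 6.
Put 71 ft³ in storage unit 1; 4 ft³ remain.
Put 66 ft³ in storage unit 2; 9 ft³ remain.
Put 55 ft³ in storage unit 3; 20 ft³ remain.
Put 53 ft³ in storage unit 4; 22 ft³ remain.
Put 49 ft³ in storage unit 5; 26 ft³ remain.
Put 47 ft³ in storage unit 6; 28 ft³ remain.
Put 46 ft³ in storage unit 7; 29 ft³ remain.
Put 40 ft³ in storage unit 8; 35 ft³ remain.
Put 37 ft³ in storage unit 9; 38 ft³ remain.
Put 33 ft³ in storage unit 8; 2 ft³ remain.
Put 29 ft³ in storage unit 7; 0 ft³ remain.
Put 27 ft³ in storage unit 6; 1 ft³ remain.
Put 25 ft³ in storage unit 5; 1 ft³ remain.
Put 24 ft³ in storage unit 9; 14 ft³ remain.
Put 22 ft³ in storage unit 4; 0 ft³ remain.
Put 19 ft³ in storage unit 3; 1 ft³ remain.
Put 6 ft³ in storage unit 2; 3 ft³ remain.

9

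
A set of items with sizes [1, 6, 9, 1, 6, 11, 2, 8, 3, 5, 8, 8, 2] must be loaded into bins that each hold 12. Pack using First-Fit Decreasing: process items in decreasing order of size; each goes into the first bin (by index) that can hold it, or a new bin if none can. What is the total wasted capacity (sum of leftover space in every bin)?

14

Sorted descending: 11, 9, 8, 8, 8, 6, 6, 5, 3, 2, 2, 1, 1.
Put 11 in bin 1; 1 remain.
Put 9 in bin 2; 3 remain.
Put 8 in bin 3; 4 remain.
Put 8 in bin 4; 4 remain.
Put 8 in bin 5; 4 remain.
Put 6 in bin 6; 6 remain.
Put 6 in bin 6; 0 remain.
Put 5 in bin 7; 7 remain.
Put 3 in bin 2; 0 remain.
Put 2 in bin 3; 2 remain.
Put 2 in bin 3; 0 remain.
Put 1 in bin 1; 0 remain.
Put 1 in bin 4; 3 remain.
7 bins × 12 = 84; used 70; unused 14.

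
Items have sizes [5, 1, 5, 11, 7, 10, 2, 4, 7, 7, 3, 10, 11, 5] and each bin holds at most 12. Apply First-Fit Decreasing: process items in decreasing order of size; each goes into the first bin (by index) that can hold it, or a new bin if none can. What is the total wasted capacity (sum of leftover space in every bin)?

8

Sorted descending: 11, 11, 10, 10, 7, 7, 7, 5, 5, 5, 4, 3, 2, 1.
Put 11 in bin 1; 1 remain.
Put 11 in bin 2; 1 remain.
Put 10 in bin 3; 2 remain.
Put 10 in bin 4; 2 remain.
Put 7 in bin 5; 5 remain.
Put 7 in bin 6; 5 remain.
Put 7 in bin 7; 5 remain.
Put 5 in bin 5; 0 remain.
Put 5 in bin 6; 0 remain.
Put 5 in bin 7; 0 remain.
Put 4 in bin 8; 8 remain.
Put 3 in bin 8; 5 remain.
Put 2 in bin 3; 0 remain.
Put 1 in bin 1; 0 remain.
8 bins × 12 = 96; used 88; unused 8.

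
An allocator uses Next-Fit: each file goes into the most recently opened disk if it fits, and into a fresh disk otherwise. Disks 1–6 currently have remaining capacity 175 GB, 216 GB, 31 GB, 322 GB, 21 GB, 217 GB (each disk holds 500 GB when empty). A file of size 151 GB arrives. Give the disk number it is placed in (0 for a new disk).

Next-Fit only looks at disk 6, which has 217 GB free.
151 GB fits there.

6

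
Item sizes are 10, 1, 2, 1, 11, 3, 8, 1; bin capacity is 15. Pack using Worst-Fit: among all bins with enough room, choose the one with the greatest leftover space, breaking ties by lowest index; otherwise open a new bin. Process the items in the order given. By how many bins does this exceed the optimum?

0

Worst-Fit: [10,1,2,1] [11,3] [8,1] → 3 bins.
Total size 37; any packing needs at least ⌈37/15⌉ = 3 bins.
So 3 is already optimal.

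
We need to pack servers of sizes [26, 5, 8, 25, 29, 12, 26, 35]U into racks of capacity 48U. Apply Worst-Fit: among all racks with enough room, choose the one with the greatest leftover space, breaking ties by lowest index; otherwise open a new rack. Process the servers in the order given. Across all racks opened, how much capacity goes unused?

rack 1: place 26U, 22U left
rack 1: place 5U, 17U left
rack 1: place 8U, 9U left
rack 2: place 25U, 23U left
rack 3: place 29U, 19U left
rack 2: place 12U, 11U left
rack 4: place 26U, 22U left
rack 5: place 35U, 13U left
5 racks × 48U = 240U; used 166U; unused 74U.

74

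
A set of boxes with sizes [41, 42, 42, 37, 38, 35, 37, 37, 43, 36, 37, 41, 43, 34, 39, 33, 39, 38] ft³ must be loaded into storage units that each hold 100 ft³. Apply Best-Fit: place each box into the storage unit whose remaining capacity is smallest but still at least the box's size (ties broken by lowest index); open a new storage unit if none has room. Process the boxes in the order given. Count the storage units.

9

storage unit 1: place 41 ft³, 59 ft³ left
storage unit 1: place 42 ft³, 17 ft³ left
storage unit 2: place 42 ft³, 58 ft³ left
storage unit 2: place 37 ft³, 21 ft³ left
storage unit 3: place 38 ft³, 62 ft³ left
storage unit 3: place 35 ft³, 27 ft³ left
storage unit 4: place 37 ft³, 63 ft³ left
storage unit 4: place 37 ft³, 26 ft³ left
storage unit 5: place 43 ft³, 57 ft³ left
storage unit 5: place 36 ft³, 21 ft³ left
storage unit 6: place 37 ft³, 63 ft³ left
storage unit 6: place 41 ft³, 22 ft³ left
storage unit 7: place 43 ft³, 57 ft³ left
storage unit 7: place 34 ft³, 23 ft³ left
storage unit 8: place 39 ft³, 61 ft³ left
storage unit 8: place 33 ft³, 28 ft³ left
storage unit 9: place 39 ft³, 61 ft³ left
storage unit 9: place 38 ft³, 23 ft³ left
Final storage units: [41,42] [42,37] [38,35] [37,37] [43,36] [37,41] [43,34] [39,33] [39,38].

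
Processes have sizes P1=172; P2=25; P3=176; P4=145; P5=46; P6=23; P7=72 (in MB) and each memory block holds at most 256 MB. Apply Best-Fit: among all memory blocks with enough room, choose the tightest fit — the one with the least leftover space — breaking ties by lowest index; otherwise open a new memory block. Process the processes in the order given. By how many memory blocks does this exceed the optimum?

Best-Fit: [172,25,46] [176,23] [145,72] → 3 memory blocks.
Total size 659 MB; any packing needs at least ⌈659/256⌉ = 3 memory blocks.
So 3 is already optimal.

0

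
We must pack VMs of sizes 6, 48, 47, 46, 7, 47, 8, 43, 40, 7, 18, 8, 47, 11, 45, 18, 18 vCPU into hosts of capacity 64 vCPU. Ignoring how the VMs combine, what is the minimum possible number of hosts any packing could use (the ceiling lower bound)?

Total size = 6 + 48 + 47 + 46 + 7 + 47 + 8 + 43 + 40 + 7 + 18 + 8 + 47 + 11 + 45 + 18 + 18 = 464 vCPU.
⌈464 / 64⌉ = 8.

8 hosts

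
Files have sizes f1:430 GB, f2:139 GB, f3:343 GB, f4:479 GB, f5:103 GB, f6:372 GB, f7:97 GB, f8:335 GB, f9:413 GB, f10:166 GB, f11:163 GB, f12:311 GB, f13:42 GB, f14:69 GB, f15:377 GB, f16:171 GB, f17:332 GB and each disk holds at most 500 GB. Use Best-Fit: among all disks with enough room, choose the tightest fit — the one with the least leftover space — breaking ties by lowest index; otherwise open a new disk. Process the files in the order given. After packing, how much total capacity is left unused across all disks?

f1 (430 GB) → disk 1 (remaining 70 GB)
f2 (139 GB) → disk 2 (remaining 361 GB)
f3 (343 GB) → disk 2 (remaining 18 GB)
f4 (479 GB) → disk 3 (remaining 21 GB)
f5 (103 GB) → disk 4 (remaining 397 GB)
f6 (372 GB) → disk 4 (remaining 25 GB)
f7 (97 GB) → disk 5 (remaining 403 GB)
f8 (335 GB) → disk 5 (remaining 68 GB)
f9 (413 GB) → disk 6 (remaining 87 GB)
f10 (166 GB) → disk 7 (remaining 334 GB)
f11 (163 GB) → disk 7 (remaining 171 GB)
f12 (311 GB) → disk 8 (remaining 189 GB)
f13 (42 GB) → disk 5 (remaining 26 GB)
f14 (69 GB) → disk 1 (remaining 1 GB)
f15 (377 GB) → disk 9 (remaining 123 GB)
f16 (171 GB) → disk 7 (remaining 0 GB)
f17 (332 GB) → disk 10 (remaining 168 GB)
10 disks × 500 GB = 5000 GB; used 4342 GB; unused 658 GB.

658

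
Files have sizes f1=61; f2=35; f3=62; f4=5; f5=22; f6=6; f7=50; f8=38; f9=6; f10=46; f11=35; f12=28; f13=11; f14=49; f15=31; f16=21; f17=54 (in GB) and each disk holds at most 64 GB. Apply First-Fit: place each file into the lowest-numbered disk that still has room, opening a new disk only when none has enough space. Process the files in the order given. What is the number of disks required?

10

Put f1 (61 GB) in disk 1; 3 GB remain.
Put f2 (35 GB) in disk 2; 29 GB remain.
Put f3 (62 GB) in disk 3; 2 GB remain.
Put f4 (5 GB) in disk 2; 24 GB remain.
Put f5 (22 GB) in disk 2; 2 GB remain.
Put f6 (6 GB) in disk 4; 58 GB remain.
Put f7 (50 GB) in disk 4; 8 GB remain.
Put f8 (38 GB) in disk 5; 26 GB remain.
Put f9 (6 GB) in disk 4; 2 GB remain.
Put f10 (46 GB) in disk 6; 18 GB remain.
Put f11 (35 GB) in disk 7; 29 GB remain.
Put f12 (28 GB) in disk 7; 1 GB remain.
Put f13 (11 GB) in disk 5; 15 GB remain.
Put f14 (49 GB) in disk 8; 15 GB remain.
Put f15 (31 GB) in disk 9; 33 GB remain.
Put f16 (21 GB) in disk 9; 12 GB remain.
Put f17 (54 GB) in disk 10; 10 GB remain.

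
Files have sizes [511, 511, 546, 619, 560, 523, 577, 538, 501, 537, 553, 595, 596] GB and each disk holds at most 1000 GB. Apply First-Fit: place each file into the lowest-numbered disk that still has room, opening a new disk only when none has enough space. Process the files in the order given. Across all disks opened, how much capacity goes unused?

511 GB → disk 1 (remaining 489 GB)
511 GB → disk 2 (remaining 489 GB)
546 GB → disk 3 (remaining 454 GB)
619 GB → disk 4 (remaining 381 GB)
560 GB → disk 5 (remaining 440 GB)
523 GB → disk 6 (remaining 477 GB)
577 GB → disk 7 (remaining 423 GB)
538 GB → disk 8 (remaining 462 GB)
501 GB → disk 9 (remaining 499 GB)
537 GB → disk 10 (remaining 463 GB)
553 GB → disk 11 (remaining 447 GB)
595 GB → disk 12 (remaining 405 GB)
596 GB → disk 13 (remaining 404 GB)
13 disks × 1000 GB = 13000 GB; used 7167 GB; unused 5833 GB.

5833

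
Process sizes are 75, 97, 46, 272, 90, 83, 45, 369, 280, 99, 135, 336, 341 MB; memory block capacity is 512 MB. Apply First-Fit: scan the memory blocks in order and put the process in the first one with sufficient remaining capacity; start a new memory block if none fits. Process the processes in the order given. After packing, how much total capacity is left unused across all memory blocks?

memory block 1: place 75 MB, 437 MB left
memory block 1: place 97 MB, 340 MB left
memory block 1: place 46 MB, 294 MB left
memory block 1: place 272 MB, 22 MB left
memory block 2: place 90 MB, 422 MB left
memory block 2: place 83 MB, 339 MB left
memory block 2: place 45 MB, 294 MB left
memory block 3: place 369 MB, 143 MB left
memory block 2: place 280 MB, 14 MB left
memory block 3: place 99 MB, 44 MB left
memory block 4: place 135 MB, 377 MB left
memory block 4: place 336 MB, 41 MB left
memory block 5: place 341 MB, 171 MB left
5 memory blocks × 512 MB = 2560 MB; used 2268 MB; unused 292 MB.

292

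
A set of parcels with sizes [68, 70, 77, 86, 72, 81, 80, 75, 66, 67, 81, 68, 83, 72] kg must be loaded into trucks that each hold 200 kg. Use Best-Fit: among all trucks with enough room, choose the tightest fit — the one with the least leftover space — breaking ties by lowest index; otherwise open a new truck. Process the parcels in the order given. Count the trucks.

7

truck 1: place 68 kg, 132 kg left
truck 1: place 70 kg, 62 kg left
truck 2: place 77 kg, 123 kg left
truck 2: place 86 kg, 37 kg left
truck 3: place 72 kg, 128 kg left
truck 3: place 81 kg, 47 kg left
truck 4: place 80 kg, 120 kg left
truck 4: place 75 kg, 45 kg left
truck 5: place 66 kg, 134 kg left
truck 5: place 67 kg, 67 kg left
truck 6: place 81 kg, 119 kg left
truck 6: place 68 kg, 51 kg left
truck 7: place 83 kg, 117 kg left
truck 7: place 72 kg, 45 kg left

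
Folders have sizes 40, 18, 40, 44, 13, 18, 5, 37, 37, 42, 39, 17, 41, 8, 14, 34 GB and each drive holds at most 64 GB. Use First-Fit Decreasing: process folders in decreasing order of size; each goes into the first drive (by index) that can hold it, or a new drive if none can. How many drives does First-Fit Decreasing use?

Sorted descending: 44, 42, 41, 40, 40, 39, 37, 37, 34, 18, 18, 17, 14, 13, 8, 5.
44 GB → drive 1 (remaining 20 GB)
42 GB → drive 2 (remaining 22 GB)
41 GB → drive 3 (remaining 23 GB)
40 GB → drive 4 (remaining 24 GB)
40 GB → drive 5 (remaining 24 GB)
39 GB → drive 6 (remaining 25 GB)
37 GB → drive 7 (remaining 27 GB)
37 GB → drive 8 (remaining 27 GB)
34 GB → drive 9 (remaining 30 GB)
18 GB → drive 1 (remaining 2 GB)
18 GB → drive 2 (remaining 4 GB)
17 GB → drive 3 (remaining 6 GB)
14 GB → drive 4 (remaining 10 GB)
13 GB → drive 5 (remaining 11 GB)
8 GB → drive 4 (remaining 2 GB)
5 GB → drive 3 (remaining 1 GB)

9 drives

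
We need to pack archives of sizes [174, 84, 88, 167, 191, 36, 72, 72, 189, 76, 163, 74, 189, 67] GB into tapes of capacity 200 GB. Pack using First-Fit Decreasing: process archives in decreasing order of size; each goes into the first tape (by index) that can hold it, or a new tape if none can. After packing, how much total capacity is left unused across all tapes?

358

Sorted descending: 191, 189, 189, 174, 167, 163, 88, 84, 76, 74, 72, 72, 67, 36.
tape 1: place 191 GB, 9 GB left
tape 2: place 189 GB, 11 GB left
tape 3: place 189 GB, 11 GB left
tape 4: place 174 GB, 26 GB left
tape 5: place 167 GB, 33 GB left
tape 6: place 163 GB, 37 GB left
tape 7: place 88 GB, 112 GB left
tape 7: place 84 GB, 28 GB left
tape 8: place 76 GB, 124 GB left
tape 8: place 74 GB, 50 GB left
tape 9: place 72 GB, 128 GB left
tape 9: place 72 GB, 56 GB left
tape 10: place 67 GB, 133 GB left
tape 6: place 36 GB, 1 GB left
10 tapes × 200 GB = 2000 GB; used 1642 GB; unused 358 GB.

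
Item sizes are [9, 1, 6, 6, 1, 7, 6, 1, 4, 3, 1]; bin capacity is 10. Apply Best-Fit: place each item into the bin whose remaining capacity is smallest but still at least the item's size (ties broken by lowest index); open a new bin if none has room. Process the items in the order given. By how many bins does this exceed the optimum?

0

Best-Fit: [9,1] [6,1,1,1] [6,4] [7,3] [6] → 5 bins.
Total size 45; any packing needs at least ⌈45/10⌉ = 5 bins.
So 5 is already optimal.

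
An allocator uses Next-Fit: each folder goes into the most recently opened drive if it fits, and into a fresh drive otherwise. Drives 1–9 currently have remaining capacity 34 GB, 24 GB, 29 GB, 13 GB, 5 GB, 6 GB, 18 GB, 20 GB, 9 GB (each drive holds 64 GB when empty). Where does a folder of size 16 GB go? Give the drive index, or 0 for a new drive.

Next-Fit only looks at drive 9, which has 9 GB free.
16 GB does not fit, so a new drive is opened.

0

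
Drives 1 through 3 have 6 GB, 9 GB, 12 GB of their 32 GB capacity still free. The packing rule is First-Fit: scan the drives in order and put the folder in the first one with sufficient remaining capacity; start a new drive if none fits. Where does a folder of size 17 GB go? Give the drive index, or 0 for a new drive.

0

No drive has ≥ 17 GB free, so a new drive is opened.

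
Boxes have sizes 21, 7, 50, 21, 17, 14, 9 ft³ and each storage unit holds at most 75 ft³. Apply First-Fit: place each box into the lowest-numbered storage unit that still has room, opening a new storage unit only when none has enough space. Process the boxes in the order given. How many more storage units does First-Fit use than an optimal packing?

First-Fit: [21,7,21,17,9] [50,14] → 2 storage units.
Total size 139 ft³; any packing needs at least ⌈139/75⌉ = 2 storage units.
So 2 is already optimal.

0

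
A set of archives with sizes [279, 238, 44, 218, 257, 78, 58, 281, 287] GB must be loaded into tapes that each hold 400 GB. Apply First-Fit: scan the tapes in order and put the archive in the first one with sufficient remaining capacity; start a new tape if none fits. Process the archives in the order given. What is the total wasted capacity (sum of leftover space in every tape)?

279 GB → tape 1 (remaining 121 GB)
238 GB → tape 2 (remaining 162 GB)
44 GB → tape 1 (remaining 77 GB)
218 GB → tape 3 (remaining 182 GB)
257 GB → tape 4 (remaining 143 GB)
78 GB → tape 2 (remaining 84 GB)
58 GB → tape 1 (remaining 19 GB)
281 GB → tape 5 (remaining 119 GB)
287 GB → tape 6 (remaining 113 GB)
6 tapes × 400 GB = 2400 GB; used 1740 GB; unused 660 GB.

660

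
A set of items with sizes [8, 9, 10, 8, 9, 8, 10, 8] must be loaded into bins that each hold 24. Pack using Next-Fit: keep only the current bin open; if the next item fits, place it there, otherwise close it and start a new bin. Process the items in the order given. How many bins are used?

4 bins

Put 8 in bin 1; 16 remain.
Put 9 in bin 1; 7 remain.
Put 10 in bin 2; 14 remain.
Put 8 in bin 2; 6 remain.
Put 9 in bin 3; 15 remain.
Put 8 in bin 3; 7 remain.
Put 10 in bin 4; 14 remain.
Put 8 in bin 4; 6 remain.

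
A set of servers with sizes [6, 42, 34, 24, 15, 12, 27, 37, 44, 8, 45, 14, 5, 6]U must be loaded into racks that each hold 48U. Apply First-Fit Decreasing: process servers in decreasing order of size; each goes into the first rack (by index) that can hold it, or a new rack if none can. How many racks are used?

7 racks

Sorted descending: 45, 44, 42, 37, 34, 27, 24, 15, 14, 12, 8, 6, 6, 5.
rack 1: place 45U, 3U left
rack 2: place 44U, 4U left
rack 3: place 42U, 6U left
rack 4: place 37U, 11U left
rack 5: place 34U, 14U left
rack 6: place 27U, 21U left
rack 7: place 24U, 24U left
rack 6: place 15U, 6U left
rack 5: place 14U, 0U left
rack 7: place 12U, 12U left
rack 4: place 8U, 3U left
rack 3: place 6U, 0U left
rack 6: place 6U, 0U left
rack 7: place 5U, 7U left
Final racks: [45] [44] [42,6] [37,8] [34,14] [27,15,6] [24,12,5].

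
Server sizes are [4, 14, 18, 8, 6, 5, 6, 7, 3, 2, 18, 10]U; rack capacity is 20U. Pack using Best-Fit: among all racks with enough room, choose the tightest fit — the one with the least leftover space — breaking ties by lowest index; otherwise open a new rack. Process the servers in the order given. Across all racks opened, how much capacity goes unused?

19

Put 4U in rack 1; 16U remain.
Put 14U in rack 1; 2U remain.
Put 18U in rack 2; 2U remain.
Put 8U in rack 3; 12U remain.
Put 6U in rack 3; 6U remain.
Put 5U in rack 3; 1U remain.
Put 6U in rack 4; 14U remain.
Put 7U in rack 4; 7U remain.
Put 3U in rack 4; 4U remain.
Put 2U in rack 1; 0U remain.
Put 18U in rack 5; 2U remain.
Put 10U in rack 6; 10U remain.
6 racks × 20U = 120U; used 101U; unused 19U.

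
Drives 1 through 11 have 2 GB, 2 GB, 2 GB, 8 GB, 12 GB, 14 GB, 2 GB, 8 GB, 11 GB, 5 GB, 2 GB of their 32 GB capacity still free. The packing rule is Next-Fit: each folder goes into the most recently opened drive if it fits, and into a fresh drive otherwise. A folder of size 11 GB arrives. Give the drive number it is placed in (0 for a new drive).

0

Next-Fit only looks at drive 11, which has 2 GB free.
11 GB does not fit, so a new drive is opened.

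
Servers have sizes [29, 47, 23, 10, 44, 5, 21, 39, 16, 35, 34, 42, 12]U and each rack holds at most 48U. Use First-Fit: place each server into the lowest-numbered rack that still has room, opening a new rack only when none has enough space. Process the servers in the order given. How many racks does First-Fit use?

29U → rack 1 (remaining 19U)
47U → rack 2 (remaining 1U)
23U → rack 3 (remaining 25U)
10U → rack 1 (remaining 9U)
44U → rack 4 (remaining 4U)
5U → rack 1 (remaining 4U)
21U → rack 3 (remaining 4U)
39U → rack 5 (remaining 9U)
16U → rack 6 (remaining 32U)
35U → rack 7 (remaining 13U)
34U → rack 8 (remaining 14U)
42U → rack 9 (remaining 6U)
12U → rack 6 (remaining 20U)

9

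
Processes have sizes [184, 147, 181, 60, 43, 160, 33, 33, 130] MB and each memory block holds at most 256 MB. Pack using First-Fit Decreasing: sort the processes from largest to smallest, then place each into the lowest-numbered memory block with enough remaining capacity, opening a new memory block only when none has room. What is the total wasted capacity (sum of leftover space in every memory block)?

309

Sorted descending: 184, 181, 160, 147, 130, 60, 43, 33, 33.
Put 184 MB in memory block 1; 72 MB remain.
Put 181 MB in memory block 2; 75 MB remain.
Put 160 MB in memory block 3; 96 MB remain.
Put 147 MB in memory block 4; 109 MB remain.
Put 130 MB in memory block 5; 126 MB remain.
Put 60 MB in memory block 1; 12 MB remain.
Put 43 MB in memory block 2; 32 MB remain.
Put 33 MB in memory block 3; 63 MB remain.
Put 33 MB in memory block 3; 30 MB remain.
5 memory blocks × 256 MB = 1280 MB; used 971 MB; unused 309 MB.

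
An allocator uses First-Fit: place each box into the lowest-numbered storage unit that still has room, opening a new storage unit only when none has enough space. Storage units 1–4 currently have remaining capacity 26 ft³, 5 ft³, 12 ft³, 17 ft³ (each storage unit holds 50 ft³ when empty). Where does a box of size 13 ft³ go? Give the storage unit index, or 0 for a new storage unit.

1

Storage units with room: storage unit 1 (26 ft³), storage unit 4 (17 ft³).
The first with room is storage unit 1.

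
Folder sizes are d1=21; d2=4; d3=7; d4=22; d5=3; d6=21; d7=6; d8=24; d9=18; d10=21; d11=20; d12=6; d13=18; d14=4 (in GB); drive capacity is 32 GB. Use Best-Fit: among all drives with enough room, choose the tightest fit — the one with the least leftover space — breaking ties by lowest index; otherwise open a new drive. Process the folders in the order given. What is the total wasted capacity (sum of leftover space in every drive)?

drive 1: place d1 (21 GB), 11 GB left
drive 1: place d2 (4 GB), 7 GB left
drive 1: place d3 (7 GB), 0 GB left
drive 2: place d4 (22 GB), 10 GB left
drive 2: place d5 (3 GB), 7 GB left
drive 3: place d6 (21 GB), 11 GB left
drive 2: place d7 (6 GB), 1 GB left
drive 4: place d8 (24 GB), 8 GB left
drive 5: place d9 (18 GB), 14 GB left
drive 6: place d10 (21 GB), 11 GB left
drive 7: place d11 (20 GB), 12 GB left
drive 4: place d12 (6 GB), 2 GB left
drive 8: place d13 (18 GB), 14 GB left
drive 3: place d14 (4 GB), 7 GB left
8 drives × 32 GB = 256 GB; used 195 GB; unused 61 GB.

61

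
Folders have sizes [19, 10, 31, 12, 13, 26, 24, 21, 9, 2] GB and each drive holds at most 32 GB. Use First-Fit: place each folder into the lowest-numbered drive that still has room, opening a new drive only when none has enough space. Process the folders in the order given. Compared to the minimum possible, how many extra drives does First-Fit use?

First-Fit: [19,10,2] [31] [12,13] [26] [24] [21,9] → 6 drives.
Total size 167 GB; any packing needs at least ⌈167/32⌉ = 6 drives.
So 6 is already optimal.

0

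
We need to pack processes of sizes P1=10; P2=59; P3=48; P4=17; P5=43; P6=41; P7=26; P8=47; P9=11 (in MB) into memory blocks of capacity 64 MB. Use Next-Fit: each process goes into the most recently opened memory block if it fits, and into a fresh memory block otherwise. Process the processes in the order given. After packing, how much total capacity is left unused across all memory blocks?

P1 (10 MB) → memory block 1 (remaining 54 MB)
P2 (59 MB) → memory block 2 (remaining 5 MB)
P3 (48 MB) → memory block 3 (remaining 16 MB)
P4 (17 MB) → memory block 4 (remaining 47 MB)
P5 (43 MB) → memory block 4 (remaining 4 MB)
P6 (41 MB) → memory block 5 (remaining 23 MB)
P7 (26 MB) → memory block 6 (remaining 38 MB)
P8 (47 MB) → memory block 7 (remaining 17 MB)
P9 (11 MB) → memory block 7 (remaining 6 MB)
7 memory blocks × 64 MB = 448 MB; used 302 MB; unused 146 MB.

146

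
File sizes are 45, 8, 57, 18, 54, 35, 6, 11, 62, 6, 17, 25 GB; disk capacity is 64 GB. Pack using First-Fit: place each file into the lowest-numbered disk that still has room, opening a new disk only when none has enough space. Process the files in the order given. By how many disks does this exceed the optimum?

0

First-Fit: [45,8,6] [57,6] [18,35,11] [54] [62] [17,25] → 6 disks.
Total size 344 GB; any packing needs at least ⌈344/64⌉ = 6 disks.
So 6 is already optimal.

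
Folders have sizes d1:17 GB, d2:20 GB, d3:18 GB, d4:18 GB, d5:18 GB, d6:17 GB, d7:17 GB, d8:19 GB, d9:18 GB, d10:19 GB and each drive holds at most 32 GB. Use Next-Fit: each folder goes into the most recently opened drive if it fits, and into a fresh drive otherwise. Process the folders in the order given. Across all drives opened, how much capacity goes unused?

d1 (17 GB) → drive 1 (remaining 15 GB)
d2 (20 GB) → drive 2 (remaining 12 GB)
d3 (18 GB) → drive 3 (remaining 14 GB)
d4 (18 GB) → drive 4 (remaining 14 GB)
d5 (18 GB) → drive 5 (remaining 14 GB)
d6 (17 GB) → drive 6 (remaining 15 GB)
d7 (17 GB) → drive 7 (remaining 15 GB)
d8 (19 GB) → drive 8 (remaining 13 GB)
d9 (18 GB) → drive 9 (remaining 14 GB)
d10 (19 GB) → drive 10 (remaining 13 GB)
10 drives × 32 GB = 320 GB; used 181 GB; unused 139 GB.

139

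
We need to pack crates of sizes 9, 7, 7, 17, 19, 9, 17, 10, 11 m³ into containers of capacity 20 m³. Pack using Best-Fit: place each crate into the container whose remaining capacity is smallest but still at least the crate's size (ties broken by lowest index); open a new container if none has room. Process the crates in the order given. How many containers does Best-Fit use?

Put 9 m³ in container 1; 11 m³ remain.
Put 7 m³ in container 1; 4 m³ remain.
Put 7 m³ in container 2; 13 m³ remain.
Put 17 m³ in container 3; 3 m³ remain.
Put 19 m³ in container 4; 1 m³ remain.
Put 9 m³ in container 2; 4 m³ remain.
Put 17 m³ in container 5; 3 m³ remain.
Put 10 m³ in container 6; 10 m³ remain.
Put 11 m³ in container 7; 9 m³ remain.

7 containers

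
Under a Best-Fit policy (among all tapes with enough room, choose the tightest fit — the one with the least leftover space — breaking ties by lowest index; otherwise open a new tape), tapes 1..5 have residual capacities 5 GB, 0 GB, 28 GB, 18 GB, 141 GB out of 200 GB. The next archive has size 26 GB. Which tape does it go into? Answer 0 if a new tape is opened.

Tapes with room: tape 3 (28 GB), tape 5 (141 GB).
Tightest fit is tape 3 with 28 GB free.

3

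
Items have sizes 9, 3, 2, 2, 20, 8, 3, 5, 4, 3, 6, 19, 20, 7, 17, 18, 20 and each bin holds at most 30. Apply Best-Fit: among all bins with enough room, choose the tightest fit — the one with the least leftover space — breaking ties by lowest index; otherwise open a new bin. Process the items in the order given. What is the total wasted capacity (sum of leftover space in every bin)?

bin 1: place 9, 21 left
bin 1: place 3, 18 left
bin 1: place 2, 16 left
bin 1: place 2, 14 left
bin 2: place 20, 10 left
bin 2: place 8, 2 left
bin 1: place 3, 11 left
bin 1: place 5, 6 left
bin 1: place 4, 2 left
bin 3: place 3, 27 left
bin 3: place 6, 21 left
bin 3: place 19, 2 left
bin 4: place 20, 10 left
bin 4: place 7, 3 left
bin 5: place 17, 13 left
bin 6: place 18, 12 left
bin 7: place 20, 10 left
7 bins × 30 = 210; used 166; unused 44.

44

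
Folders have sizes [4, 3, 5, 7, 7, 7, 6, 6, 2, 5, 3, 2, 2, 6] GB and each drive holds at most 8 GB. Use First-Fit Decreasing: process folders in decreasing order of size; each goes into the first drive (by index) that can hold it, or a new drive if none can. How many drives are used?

9 drives

Sorted descending: 7, 7, 7, 6, 6, 6, 5, 5, 4, 3, 3, 2, 2, 2.
Put 7 GB in drive 1; 1 GB remain.
Put 7 GB in drive 2; 1 GB remain.
Put 7 GB in drive 3; 1 GB remain.
Put 6 GB in drive 4; 2 GB remain.
Put 6 GB in drive 5; 2 GB remain.
Put 6 GB in drive 6; 2 GB remain.
Put 5 GB in drive 7; 3 GB remain.
Put 5 GB in drive 8; 3 GB remain.
Put 4 GB in drive 9; 4 GB remain.
Put 3 GB in drive 7; 0 GB remain.
Put 3 GB in drive 8; 0 GB remain.
Put 2 GB in drive 4; 0 GB remain.
Put 2 GB in drive 5; 0 GB remain.
Put 2 GB in drive 6; 0 GB remain.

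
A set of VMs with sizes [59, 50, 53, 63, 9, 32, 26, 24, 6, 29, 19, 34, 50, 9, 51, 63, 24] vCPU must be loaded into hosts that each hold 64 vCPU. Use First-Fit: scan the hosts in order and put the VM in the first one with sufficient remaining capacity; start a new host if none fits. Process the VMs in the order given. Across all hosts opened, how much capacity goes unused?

103

59 vCPU → host 1 (remaining 5 vCPU)
50 vCPU → host 2 (remaining 14 vCPU)
53 vCPU → host 3 (remaining 11 vCPU)
63 vCPU → host 4 (remaining 1 vCPU)
9 vCPU → host 2 (remaining 5 vCPU)
32 vCPU → host 5 (remaining 32 vCPU)
26 vCPU → host 5 (remaining 6 vCPU)
24 vCPU → host 6 (remaining 40 vCPU)
6 vCPU → host 3 (remaining 5 vCPU)
29 vCPU → host 6 (remaining 11 vCPU)
19 vCPU → host 7 (remaining 45 vCPU)
34 vCPU → host 7 (remaining 11 vCPU)
50 vCPU → host 8 (remaining 14 vCPU)
9 vCPU → host 6 (remaining 2 vCPU)
51 vCPU → host 9 (remaining 13 vCPU)
63 vCPU → host 10 (remaining 1 vCPU)
24 vCPU → host 11 (remaining 40 vCPU)
11 hosts × 64 vCPU = 704 vCPU; used 601 vCPU; unused 103 vCPU.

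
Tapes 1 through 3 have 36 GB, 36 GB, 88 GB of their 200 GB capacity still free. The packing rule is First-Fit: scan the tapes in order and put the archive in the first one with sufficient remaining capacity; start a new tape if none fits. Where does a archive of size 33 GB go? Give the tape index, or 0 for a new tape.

1

Tapes with room: tape 1 (36 GB), tape 2 (36 GB), tape 3 (88 GB).
The first with room is tape 1.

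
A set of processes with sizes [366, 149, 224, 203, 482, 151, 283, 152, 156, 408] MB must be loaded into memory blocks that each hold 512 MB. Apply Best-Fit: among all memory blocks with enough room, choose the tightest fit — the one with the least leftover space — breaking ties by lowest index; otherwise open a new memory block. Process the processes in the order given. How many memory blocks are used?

6

memory block 1: place 366 MB, 146 MB left
memory block 2: place 149 MB, 363 MB left
memory block 2: place 224 MB, 139 MB left
memory block 3: place 203 MB, 309 MB left
memory block 4: place 482 MB, 30 MB left
memory block 3: place 151 MB, 158 MB left
memory block 5: place 283 MB, 229 MB left
memory block 3: place 152 MB, 6 MB left
memory block 5: place 156 MB, 73 MB left
memory block 6: place 408 MB, 104 MB left
Final memory blocks: [366] [149,224] [203,151,152] [482] [283,156] [408].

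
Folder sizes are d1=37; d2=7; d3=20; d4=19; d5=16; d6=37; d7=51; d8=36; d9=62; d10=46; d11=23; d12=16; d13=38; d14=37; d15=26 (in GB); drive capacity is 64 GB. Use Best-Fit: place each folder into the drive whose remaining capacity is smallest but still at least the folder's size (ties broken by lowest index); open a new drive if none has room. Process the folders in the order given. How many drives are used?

Put d1 (37 GB) in drive 1; 27 GB remain.
Put d2 (7 GB) in drive 1; 20 GB remain.
Put d3 (20 GB) in drive 1; 0 GB remain.
Put d4 (19 GB) in drive 2; 45 GB remain.
Put d5 (16 GB) in drive 2; 29 GB remain.
Put d6 (37 GB) in drive 3; 27 GB remain.
Put d7 (51 GB) in drive 4; 13 GB remain.
Put d8 (36 GB) in drive 5; 28 GB remain.
Put d9 (62 GB) in drive 6; 2 GB remain.
Put d10 (46 GB) in drive 7; 18 GB remain.
Put d11 (23 GB) in drive 3; 4 GB remain.
Put d12 (16 GB) in drive 7; 2 GB remain.
Put d13 (38 GB) in drive 8; 26 GB remain.
Put d14 (37 GB) in drive 9; 27 GB remain.
Put d15 (26 GB) in drive 8; 0 GB remain.

9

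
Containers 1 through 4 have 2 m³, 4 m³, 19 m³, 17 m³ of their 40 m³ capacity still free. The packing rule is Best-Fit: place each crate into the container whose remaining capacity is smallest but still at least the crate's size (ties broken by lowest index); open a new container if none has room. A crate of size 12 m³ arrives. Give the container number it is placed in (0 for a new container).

Containers with room: container 3 (19 m³), container 4 (17 m³).
Tightest fit is container 4 with 17 m³ free.

4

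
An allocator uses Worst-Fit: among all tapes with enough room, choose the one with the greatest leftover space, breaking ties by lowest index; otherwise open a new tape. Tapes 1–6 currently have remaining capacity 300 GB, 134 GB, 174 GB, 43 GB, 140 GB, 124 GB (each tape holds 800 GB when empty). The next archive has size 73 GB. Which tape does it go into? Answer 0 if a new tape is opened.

1

Tapes with room: tape 1 (300 GB), tape 2 (134 GB), tape 3 (174 GB), tape 5 (140 GB), tape 6 (124 GB).
Most room is tape 1 with 300 GB free.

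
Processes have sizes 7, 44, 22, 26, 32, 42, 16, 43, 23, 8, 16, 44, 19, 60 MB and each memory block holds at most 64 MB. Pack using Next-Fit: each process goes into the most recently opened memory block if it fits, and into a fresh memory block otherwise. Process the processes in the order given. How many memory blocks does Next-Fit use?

8 memory blocks

Put 7 MB in memory block 1; 57 MB remain.
Put 44 MB in memory block 1; 13 MB remain.
Put 22 MB in memory block 2; 42 MB remain.
Put 26 MB in memory block 2; 16 MB remain.
Put 32 MB in memory block 3; 32 MB remain.
Put 42 MB in memory block 4; 22 MB remain.
Put 16 MB in memory block 4; 6 MB remain.
Put 43 MB in memory block 5; 21 MB remain.
Put 23 MB in memory block 6; 41 MB remain.
Put 8 MB in memory block 6; 33 MB remain.
Put 16 MB in memory block 6; 17 MB remain.
Put 44 MB in memory block 7; 20 MB remain.
Put 19 MB in memory block 7; 1 MB remain.
Put 60 MB in memory block 8; 4 MB remain.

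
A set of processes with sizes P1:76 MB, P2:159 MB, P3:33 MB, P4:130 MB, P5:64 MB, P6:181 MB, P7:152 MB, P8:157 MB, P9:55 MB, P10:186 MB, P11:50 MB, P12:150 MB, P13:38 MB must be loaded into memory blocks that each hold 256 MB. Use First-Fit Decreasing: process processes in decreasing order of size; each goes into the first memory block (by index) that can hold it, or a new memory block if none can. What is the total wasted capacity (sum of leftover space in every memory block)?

Sorted descending: 186, 181, 159, 157, 152, 150, 130, 76, 64, 55, 50, 38, 33.
Put 186 MB in memory block 1; 70 MB remain.
Put 181 MB in memory block 2; 75 MB remain.
Put 159 MB in memory block 3; 97 MB remain.
Put 157 MB in memory block 4; 99 MB remain.
Put 152 MB in memory block 5; 104 MB remain.
Put 150 MB in memory block 6; 106 MB remain.
Put 130 MB in memory block 7; 126 MB remain.
Put 76 MB in memory block 3; 21 MB remain.
Put 64 MB in memory block 1; 6 MB remain.
Put 55 MB in memory block 2; 20 MB remain.
Put 50 MB in memory block 4; 49 MB remain.
Put 38 MB in memory block 4; 11 MB remain.
Put 33 MB in memory block 5; 71 MB remain.
7 memory blocks × 256 MB = 1792 MB; used 1431 MB; unused 361 MB.

361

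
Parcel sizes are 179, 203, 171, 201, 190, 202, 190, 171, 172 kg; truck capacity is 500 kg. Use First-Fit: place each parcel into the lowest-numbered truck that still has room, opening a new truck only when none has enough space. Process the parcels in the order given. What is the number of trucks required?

5 trucks

truck 1: place 179 kg, 321 kg left
truck 1: place 203 kg, 118 kg left
truck 2: place 171 kg, 329 kg left
truck 2: place 201 kg, 128 kg left
truck 3: place 190 kg, 310 kg left
truck 3: place 202 kg, 108 kg left
truck 4: place 190 kg, 310 kg left
truck 4: place 171 kg, 139 kg left
truck 5: place 172 kg, 328 kg left
Final trucks: [179,203] [171,201] [190,202] [190,171] [172].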